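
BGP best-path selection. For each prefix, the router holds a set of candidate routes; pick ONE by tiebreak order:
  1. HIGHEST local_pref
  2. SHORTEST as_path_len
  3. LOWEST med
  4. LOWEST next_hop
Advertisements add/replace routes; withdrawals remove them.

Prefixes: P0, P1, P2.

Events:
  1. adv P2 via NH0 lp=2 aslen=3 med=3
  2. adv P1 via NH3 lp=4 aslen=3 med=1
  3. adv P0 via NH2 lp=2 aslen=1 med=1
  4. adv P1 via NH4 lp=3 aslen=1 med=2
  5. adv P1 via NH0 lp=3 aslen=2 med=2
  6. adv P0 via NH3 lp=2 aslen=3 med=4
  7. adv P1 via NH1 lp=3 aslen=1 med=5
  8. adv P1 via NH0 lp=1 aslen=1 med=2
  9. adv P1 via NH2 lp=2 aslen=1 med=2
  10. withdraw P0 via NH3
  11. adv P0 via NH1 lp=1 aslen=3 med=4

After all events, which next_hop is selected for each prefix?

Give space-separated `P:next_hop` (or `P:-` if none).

Op 1: best P0=- P1=- P2=NH0
Op 2: best P0=- P1=NH3 P2=NH0
Op 3: best P0=NH2 P1=NH3 P2=NH0
Op 4: best P0=NH2 P1=NH3 P2=NH0
Op 5: best P0=NH2 P1=NH3 P2=NH0
Op 6: best P0=NH2 P1=NH3 P2=NH0
Op 7: best P0=NH2 P1=NH3 P2=NH0
Op 8: best P0=NH2 P1=NH3 P2=NH0
Op 9: best P0=NH2 P1=NH3 P2=NH0
Op 10: best P0=NH2 P1=NH3 P2=NH0
Op 11: best P0=NH2 P1=NH3 P2=NH0

Answer: P0:NH2 P1:NH3 P2:NH0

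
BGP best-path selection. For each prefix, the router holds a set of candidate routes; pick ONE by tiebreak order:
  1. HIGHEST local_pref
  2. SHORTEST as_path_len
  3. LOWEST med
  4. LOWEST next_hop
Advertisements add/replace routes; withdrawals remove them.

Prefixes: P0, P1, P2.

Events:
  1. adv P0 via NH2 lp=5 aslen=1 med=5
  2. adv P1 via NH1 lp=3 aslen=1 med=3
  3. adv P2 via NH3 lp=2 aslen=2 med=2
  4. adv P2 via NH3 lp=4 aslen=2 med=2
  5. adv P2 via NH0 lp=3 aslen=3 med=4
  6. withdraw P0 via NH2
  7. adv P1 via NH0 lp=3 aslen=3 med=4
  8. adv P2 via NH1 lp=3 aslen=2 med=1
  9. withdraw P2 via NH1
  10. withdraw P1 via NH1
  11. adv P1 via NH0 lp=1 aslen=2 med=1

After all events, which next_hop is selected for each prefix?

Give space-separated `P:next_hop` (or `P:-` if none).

Op 1: best P0=NH2 P1=- P2=-
Op 2: best P0=NH2 P1=NH1 P2=-
Op 3: best P0=NH2 P1=NH1 P2=NH3
Op 4: best P0=NH2 P1=NH1 P2=NH3
Op 5: best P0=NH2 P1=NH1 P2=NH3
Op 6: best P0=- P1=NH1 P2=NH3
Op 7: best P0=- P1=NH1 P2=NH3
Op 8: best P0=- P1=NH1 P2=NH3
Op 9: best P0=- P1=NH1 P2=NH3
Op 10: best P0=- P1=NH0 P2=NH3
Op 11: best P0=- P1=NH0 P2=NH3

Answer: P0:- P1:NH0 P2:NH3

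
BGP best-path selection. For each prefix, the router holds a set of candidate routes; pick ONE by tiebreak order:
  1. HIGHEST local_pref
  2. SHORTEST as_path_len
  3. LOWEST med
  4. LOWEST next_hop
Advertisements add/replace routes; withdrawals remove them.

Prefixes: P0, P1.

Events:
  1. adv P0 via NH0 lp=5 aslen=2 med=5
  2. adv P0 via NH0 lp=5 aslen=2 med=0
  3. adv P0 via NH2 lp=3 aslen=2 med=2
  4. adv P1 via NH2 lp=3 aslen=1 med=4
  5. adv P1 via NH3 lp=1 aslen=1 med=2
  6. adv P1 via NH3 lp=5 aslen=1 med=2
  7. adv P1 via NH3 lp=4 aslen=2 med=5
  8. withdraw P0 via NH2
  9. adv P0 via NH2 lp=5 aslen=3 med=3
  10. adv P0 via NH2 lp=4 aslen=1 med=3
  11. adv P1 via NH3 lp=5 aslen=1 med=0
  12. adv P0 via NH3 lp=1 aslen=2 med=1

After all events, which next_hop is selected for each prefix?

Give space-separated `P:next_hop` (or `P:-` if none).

Op 1: best P0=NH0 P1=-
Op 2: best P0=NH0 P1=-
Op 3: best P0=NH0 P1=-
Op 4: best P0=NH0 P1=NH2
Op 5: best P0=NH0 P1=NH2
Op 6: best P0=NH0 P1=NH3
Op 7: best P0=NH0 P1=NH3
Op 8: best P0=NH0 P1=NH3
Op 9: best P0=NH0 P1=NH3
Op 10: best P0=NH0 P1=NH3
Op 11: best P0=NH0 P1=NH3
Op 12: best P0=NH0 P1=NH3

Answer: P0:NH0 P1:NH3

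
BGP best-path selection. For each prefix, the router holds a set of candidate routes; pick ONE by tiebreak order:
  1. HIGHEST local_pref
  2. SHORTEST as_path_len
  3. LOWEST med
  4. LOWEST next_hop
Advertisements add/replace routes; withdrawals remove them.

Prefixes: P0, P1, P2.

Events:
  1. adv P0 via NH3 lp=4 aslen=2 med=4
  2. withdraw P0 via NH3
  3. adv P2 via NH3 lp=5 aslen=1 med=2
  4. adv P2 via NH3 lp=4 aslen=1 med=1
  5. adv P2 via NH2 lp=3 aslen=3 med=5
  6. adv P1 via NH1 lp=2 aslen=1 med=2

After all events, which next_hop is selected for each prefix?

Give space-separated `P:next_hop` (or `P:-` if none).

Answer: P0:- P1:NH1 P2:NH3

Derivation:
Op 1: best P0=NH3 P1=- P2=-
Op 2: best P0=- P1=- P2=-
Op 3: best P0=- P1=- P2=NH3
Op 4: best P0=- P1=- P2=NH3
Op 5: best P0=- P1=- P2=NH3
Op 6: best P0=- P1=NH1 P2=NH3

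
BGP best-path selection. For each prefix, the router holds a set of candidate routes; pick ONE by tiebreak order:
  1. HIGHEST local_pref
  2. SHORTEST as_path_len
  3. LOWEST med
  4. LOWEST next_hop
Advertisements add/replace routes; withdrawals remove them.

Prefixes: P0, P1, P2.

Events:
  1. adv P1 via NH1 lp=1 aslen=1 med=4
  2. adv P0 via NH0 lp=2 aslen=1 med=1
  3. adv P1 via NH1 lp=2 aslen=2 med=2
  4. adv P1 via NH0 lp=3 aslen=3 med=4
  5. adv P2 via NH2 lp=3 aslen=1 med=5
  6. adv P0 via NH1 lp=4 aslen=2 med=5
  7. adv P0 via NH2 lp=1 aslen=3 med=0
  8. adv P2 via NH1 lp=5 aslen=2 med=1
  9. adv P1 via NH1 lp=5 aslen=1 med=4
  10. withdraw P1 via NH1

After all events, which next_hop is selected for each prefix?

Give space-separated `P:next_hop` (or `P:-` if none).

Op 1: best P0=- P1=NH1 P2=-
Op 2: best P0=NH0 P1=NH1 P2=-
Op 3: best P0=NH0 P1=NH1 P2=-
Op 4: best P0=NH0 P1=NH0 P2=-
Op 5: best P0=NH0 P1=NH0 P2=NH2
Op 6: best P0=NH1 P1=NH0 P2=NH2
Op 7: best P0=NH1 P1=NH0 P2=NH2
Op 8: best P0=NH1 P1=NH0 P2=NH1
Op 9: best P0=NH1 P1=NH1 P2=NH1
Op 10: best P0=NH1 P1=NH0 P2=NH1

Answer: P0:NH1 P1:NH0 P2:NH1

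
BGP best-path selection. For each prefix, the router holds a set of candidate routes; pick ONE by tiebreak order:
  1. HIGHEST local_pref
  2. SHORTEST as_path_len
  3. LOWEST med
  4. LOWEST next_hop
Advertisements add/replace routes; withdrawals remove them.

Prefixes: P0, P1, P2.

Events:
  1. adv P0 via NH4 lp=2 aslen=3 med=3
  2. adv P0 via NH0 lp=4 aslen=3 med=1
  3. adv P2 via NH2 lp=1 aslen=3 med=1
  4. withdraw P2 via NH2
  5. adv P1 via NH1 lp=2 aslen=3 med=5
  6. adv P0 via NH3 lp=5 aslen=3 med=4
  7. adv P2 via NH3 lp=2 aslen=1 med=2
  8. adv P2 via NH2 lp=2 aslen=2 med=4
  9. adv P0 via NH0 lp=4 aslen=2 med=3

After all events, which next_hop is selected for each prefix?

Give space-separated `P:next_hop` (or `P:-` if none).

Op 1: best P0=NH4 P1=- P2=-
Op 2: best P0=NH0 P1=- P2=-
Op 3: best P0=NH0 P1=- P2=NH2
Op 4: best P0=NH0 P1=- P2=-
Op 5: best P0=NH0 P1=NH1 P2=-
Op 6: best P0=NH3 P1=NH1 P2=-
Op 7: best P0=NH3 P1=NH1 P2=NH3
Op 8: best P0=NH3 P1=NH1 P2=NH3
Op 9: best P0=NH3 P1=NH1 P2=NH3

Answer: P0:NH3 P1:NH1 P2:NH3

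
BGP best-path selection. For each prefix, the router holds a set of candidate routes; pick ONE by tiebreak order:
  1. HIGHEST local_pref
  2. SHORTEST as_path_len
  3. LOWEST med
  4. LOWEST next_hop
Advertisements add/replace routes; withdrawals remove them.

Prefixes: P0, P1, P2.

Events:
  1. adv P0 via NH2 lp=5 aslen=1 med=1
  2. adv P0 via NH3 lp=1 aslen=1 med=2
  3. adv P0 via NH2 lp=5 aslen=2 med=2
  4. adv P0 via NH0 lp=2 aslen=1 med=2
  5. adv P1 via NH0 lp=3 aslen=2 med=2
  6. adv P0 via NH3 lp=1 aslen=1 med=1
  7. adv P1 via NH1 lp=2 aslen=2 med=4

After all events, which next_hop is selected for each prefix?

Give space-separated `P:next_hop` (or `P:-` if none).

Answer: P0:NH2 P1:NH0 P2:-

Derivation:
Op 1: best P0=NH2 P1=- P2=-
Op 2: best P0=NH2 P1=- P2=-
Op 3: best P0=NH2 P1=- P2=-
Op 4: best P0=NH2 P1=- P2=-
Op 5: best P0=NH2 P1=NH0 P2=-
Op 6: best P0=NH2 P1=NH0 P2=-
Op 7: best P0=NH2 P1=NH0 P2=-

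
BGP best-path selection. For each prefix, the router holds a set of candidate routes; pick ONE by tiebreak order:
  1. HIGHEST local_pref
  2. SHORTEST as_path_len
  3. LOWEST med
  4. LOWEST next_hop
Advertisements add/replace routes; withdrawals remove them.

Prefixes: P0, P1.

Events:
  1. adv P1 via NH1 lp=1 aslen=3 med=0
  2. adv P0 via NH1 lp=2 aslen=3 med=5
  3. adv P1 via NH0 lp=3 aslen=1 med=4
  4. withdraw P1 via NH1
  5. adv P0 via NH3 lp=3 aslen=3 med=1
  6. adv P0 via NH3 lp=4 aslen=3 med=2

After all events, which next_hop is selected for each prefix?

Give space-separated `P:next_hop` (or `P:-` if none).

Answer: P0:NH3 P1:NH0

Derivation:
Op 1: best P0=- P1=NH1
Op 2: best P0=NH1 P1=NH1
Op 3: best P0=NH1 P1=NH0
Op 4: best P0=NH1 P1=NH0
Op 5: best P0=NH3 P1=NH0
Op 6: best P0=NH3 P1=NH0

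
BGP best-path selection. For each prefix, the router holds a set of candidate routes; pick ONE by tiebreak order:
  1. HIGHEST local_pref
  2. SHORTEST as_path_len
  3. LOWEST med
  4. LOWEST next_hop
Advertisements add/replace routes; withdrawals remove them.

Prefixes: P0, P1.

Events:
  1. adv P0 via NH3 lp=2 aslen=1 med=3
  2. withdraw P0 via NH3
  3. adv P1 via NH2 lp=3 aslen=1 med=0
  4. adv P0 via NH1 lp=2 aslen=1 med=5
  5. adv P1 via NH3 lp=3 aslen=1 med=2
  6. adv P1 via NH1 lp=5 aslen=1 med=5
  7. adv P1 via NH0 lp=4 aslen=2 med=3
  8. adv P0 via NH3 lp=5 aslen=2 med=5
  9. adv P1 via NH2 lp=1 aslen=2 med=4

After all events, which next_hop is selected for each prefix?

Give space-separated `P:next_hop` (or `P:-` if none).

Op 1: best P0=NH3 P1=-
Op 2: best P0=- P1=-
Op 3: best P0=- P1=NH2
Op 4: best P0=NH1 P1=NH2
Op 5: best P0=NH1 P1=NH2
Op 6: best P0=NH1 P1=NH1
Op 7: best P0=NH1 P1=NH1
Op 8: best P0=NH3 P1=NH1
Op 9: best P0=NH3 P1=NH1

Answer: P0:NH3 P1:NH1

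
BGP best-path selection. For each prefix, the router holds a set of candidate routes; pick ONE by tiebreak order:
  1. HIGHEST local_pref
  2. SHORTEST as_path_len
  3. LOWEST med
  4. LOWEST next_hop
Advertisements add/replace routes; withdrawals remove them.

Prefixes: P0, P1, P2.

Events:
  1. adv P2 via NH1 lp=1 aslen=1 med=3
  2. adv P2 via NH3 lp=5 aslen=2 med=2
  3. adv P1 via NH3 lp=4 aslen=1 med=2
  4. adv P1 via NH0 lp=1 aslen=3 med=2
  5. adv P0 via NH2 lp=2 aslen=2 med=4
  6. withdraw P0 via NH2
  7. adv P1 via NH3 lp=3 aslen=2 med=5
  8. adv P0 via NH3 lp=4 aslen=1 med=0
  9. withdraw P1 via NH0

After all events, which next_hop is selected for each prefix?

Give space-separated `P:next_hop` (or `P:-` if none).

Op 1: best P0=- P1=- P2=NH1
Op 2: best P0=- P1=- P2=NH3
Op 3: best P0=- P1=NH3 P2=NH3
Op 4: best P0=- P1=NH3 P2=NH3
Op 5: best P0=NH2 P1=NH3 P2=NH3
Op 6: best P0=- P1=NH3 P2=NH3
Op 7: best P0=- P1=NH3 P2=NH3
Op 8: best P0=NH3 P1=NH3 P2=NH3
Op 9: best P0=NH3 P1=NH3 P2=NH3

Answer: P0:NH3 P1:NH3 P2:NH3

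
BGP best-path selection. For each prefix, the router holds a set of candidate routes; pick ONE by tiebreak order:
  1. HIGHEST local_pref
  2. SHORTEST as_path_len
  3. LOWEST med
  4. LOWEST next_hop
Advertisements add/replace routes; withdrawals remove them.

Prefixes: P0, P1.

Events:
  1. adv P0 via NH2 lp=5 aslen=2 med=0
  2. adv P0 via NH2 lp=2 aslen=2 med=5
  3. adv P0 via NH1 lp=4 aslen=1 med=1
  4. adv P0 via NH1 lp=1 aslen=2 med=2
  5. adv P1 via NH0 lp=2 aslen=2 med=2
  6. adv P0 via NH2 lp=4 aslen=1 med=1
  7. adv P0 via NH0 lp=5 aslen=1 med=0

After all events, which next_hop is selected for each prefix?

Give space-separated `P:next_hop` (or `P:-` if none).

Answer: P0:NH0 P1:NH0

Derivation:
Op 1: best P0=NH2 P1=-
Op 2: best P0=NH2 P1=-
Op 3: best P0=NH1 P1=-
Op 4: best P0=NH2 P1=-
Op 5: best P0=NH2 P1=NH0
Op 6: best P0=NH2 P1=NH0
Op 7: best P0=NH0 P1=NH0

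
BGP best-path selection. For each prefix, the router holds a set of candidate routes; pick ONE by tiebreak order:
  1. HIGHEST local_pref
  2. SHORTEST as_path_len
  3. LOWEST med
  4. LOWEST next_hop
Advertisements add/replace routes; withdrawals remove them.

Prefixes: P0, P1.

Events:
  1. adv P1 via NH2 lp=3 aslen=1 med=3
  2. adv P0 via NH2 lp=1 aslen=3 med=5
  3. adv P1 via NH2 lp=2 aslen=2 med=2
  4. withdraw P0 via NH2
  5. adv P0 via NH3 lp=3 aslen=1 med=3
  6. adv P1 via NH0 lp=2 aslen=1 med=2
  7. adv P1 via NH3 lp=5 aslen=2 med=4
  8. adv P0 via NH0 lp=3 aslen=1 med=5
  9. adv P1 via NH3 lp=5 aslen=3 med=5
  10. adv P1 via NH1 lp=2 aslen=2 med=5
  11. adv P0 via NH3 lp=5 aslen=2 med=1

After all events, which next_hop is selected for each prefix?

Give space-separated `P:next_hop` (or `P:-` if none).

Op 1: best P0=- P1=NH2
Op 2: best P0=NH2 P1=NH2
Op 3: best P0=NH2 P1=NH2
Op 4: best P0=- P1=NH2
Op 5: best P0=NH3 P1=NH2
Op 6: best P0=NH3 P1=NH0
Op 7: best P0=NH3 P1=NH3
Op 8: best P0=NH3 P1=NH3
Op 9: best P0=NH3 P1=NH3
Op 10: best P0=NH3 P1=NH3
Op 11: best P0=NH3 P1=NH3

Answer: P0:NH3 P1:NH3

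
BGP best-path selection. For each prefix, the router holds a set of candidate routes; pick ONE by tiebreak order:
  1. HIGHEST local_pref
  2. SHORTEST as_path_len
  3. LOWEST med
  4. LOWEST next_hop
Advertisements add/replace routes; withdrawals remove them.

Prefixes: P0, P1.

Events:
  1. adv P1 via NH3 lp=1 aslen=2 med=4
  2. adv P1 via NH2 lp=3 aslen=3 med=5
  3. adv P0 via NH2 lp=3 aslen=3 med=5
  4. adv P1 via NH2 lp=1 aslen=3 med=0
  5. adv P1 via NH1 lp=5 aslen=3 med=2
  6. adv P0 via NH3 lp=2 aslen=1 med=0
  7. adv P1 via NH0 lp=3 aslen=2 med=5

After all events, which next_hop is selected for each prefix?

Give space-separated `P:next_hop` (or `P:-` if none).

Answer: P0:NH2 P1:NH1

Derivation:
Op 1: best P0=- P1=NH3
Op 2: best P0=- P1=NH2
Op 3: best P0=NH2 P1=NH2
Op 4: best P0=NH2 P1=NH3
Op 5: best P0=NH2 P1=NH1
Op 6: best P0=NH2 P1=NH1
Op 7: best P0=NH2 P1=NH1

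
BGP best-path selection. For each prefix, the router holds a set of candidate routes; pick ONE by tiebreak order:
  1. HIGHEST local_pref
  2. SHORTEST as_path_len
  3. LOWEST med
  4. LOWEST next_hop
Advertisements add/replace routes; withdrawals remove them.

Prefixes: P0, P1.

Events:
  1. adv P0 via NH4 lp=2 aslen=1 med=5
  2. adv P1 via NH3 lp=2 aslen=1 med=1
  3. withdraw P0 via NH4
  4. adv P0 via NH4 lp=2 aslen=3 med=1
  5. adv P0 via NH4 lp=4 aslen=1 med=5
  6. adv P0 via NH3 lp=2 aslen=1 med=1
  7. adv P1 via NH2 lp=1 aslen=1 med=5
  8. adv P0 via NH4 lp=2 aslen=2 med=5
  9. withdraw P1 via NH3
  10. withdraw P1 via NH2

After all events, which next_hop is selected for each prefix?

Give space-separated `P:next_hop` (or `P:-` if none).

Op 1: best P0=NH4 P1=-
Op 2: best P0=NH4 P1=NH3
Op 3: best P0=- P1=NH3
Op 4: best P0=NH4 P1=NH3
Op 5: best P0=NH4 P1=NH3
Op 6: best P0=NH4 P1=NH3
Op 7: best P0=NH4 P1=NH3
Op 8: best P0=NH3 P1=NH3
Op 9: best P0=NH3 P1=NH2
Op 10: best P0=NH3 P1=-

Answer: P0:NH3 P1:-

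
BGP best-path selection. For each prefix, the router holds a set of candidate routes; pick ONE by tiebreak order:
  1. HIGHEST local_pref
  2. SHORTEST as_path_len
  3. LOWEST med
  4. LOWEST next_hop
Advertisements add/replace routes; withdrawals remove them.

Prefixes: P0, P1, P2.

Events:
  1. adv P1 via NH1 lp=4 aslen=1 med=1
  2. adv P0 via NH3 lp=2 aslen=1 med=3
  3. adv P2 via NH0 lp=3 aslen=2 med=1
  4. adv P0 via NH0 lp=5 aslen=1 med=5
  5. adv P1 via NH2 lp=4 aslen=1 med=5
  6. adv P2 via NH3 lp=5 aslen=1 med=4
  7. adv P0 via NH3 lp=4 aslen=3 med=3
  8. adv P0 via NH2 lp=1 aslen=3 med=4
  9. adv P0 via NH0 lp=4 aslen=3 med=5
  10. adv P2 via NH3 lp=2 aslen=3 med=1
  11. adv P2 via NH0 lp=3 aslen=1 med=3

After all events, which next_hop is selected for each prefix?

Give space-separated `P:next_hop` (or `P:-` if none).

Op 1: best P0=- P1=NH1 P2=-
Op 2: best P0=NH3 P1=NH1 P2=-
Op 3: best P0=NH3 P1=NH1 P2=NH0
Op 4: best P0=NH0 P1=NH1 P2=NH0
Op 5: best P0=NH0 P1=NH1 P2=NH0
Op 6: best P0=NH0 P1=NH1 P2=NH3
Op 7: best P0=NH0 P1=NH1 P2=NH3
Op 8: best P0=NH0 P1=NH1 P2=NH3
Op 9: best P0=NH3 P1=NH1 P2=NH3
Op 10: best P0=NH3 P1=NH1 P2=NH0
Op 11: best P0=NH3 P1=NH1 P2=NH0

Answer: P0:NH3 P1:NH1 P2:NH0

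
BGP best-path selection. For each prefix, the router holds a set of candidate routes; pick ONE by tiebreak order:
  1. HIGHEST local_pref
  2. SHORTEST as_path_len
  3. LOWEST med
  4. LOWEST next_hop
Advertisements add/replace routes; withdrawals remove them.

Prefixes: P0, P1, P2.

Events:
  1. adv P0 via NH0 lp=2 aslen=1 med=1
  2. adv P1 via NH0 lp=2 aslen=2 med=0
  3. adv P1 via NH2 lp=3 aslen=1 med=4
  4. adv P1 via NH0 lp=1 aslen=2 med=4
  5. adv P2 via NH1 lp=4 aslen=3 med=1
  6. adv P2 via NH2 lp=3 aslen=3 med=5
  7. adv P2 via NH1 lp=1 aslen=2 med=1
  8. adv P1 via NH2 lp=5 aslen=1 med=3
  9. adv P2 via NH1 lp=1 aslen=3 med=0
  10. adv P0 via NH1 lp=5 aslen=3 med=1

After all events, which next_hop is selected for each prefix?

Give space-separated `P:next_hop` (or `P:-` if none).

Op 1: best P0=NH0 P1=- P2=-
Op 2: best P0=NH0 P1=NH0 P2=-
Op 3: best P0=NH0 P1=NH2 P2=-
Op 4: best P0=NH0 P1=NH2 P2=-
Op 5: best P0=NH0 P1=NH2 P2=NH1
Op 6: best P0=NH0 P1=NH2 P2=NH1
Op 7: best P0=NH0 P1=NH2 P2=NH2
Op 8: best P0=NH0 P1=NH2 P2=NH2
Op 9: best P0=NH0 P1=NH2 P2=NH2
Op 10: best P0=NH1 P1=NH2 P2=NH2

Answer: P0:NH1 P1:NH2 P2:NH2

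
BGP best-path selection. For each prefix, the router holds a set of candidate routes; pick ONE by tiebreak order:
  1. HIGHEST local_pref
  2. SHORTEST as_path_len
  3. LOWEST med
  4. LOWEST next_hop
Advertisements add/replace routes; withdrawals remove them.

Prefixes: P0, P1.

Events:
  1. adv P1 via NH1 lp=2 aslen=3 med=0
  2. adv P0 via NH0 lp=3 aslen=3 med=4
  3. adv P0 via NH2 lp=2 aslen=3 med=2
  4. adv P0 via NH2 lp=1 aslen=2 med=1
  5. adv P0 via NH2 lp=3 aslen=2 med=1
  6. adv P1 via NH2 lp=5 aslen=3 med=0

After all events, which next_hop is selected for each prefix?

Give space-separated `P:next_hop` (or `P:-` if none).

Answer: P0:NH2 P1:NH2

Derivation:
Op 1: best P0=- P1=NH1
Op 2: best P0=NH0 P1=NH1
Op 3: best P0=NH0 P1=NH1
Op 4: best P0=NH0 P1=NH1
Op 5: best P0=NH2 P1=NH1
Op 6: best P0=NH2 P1=NH2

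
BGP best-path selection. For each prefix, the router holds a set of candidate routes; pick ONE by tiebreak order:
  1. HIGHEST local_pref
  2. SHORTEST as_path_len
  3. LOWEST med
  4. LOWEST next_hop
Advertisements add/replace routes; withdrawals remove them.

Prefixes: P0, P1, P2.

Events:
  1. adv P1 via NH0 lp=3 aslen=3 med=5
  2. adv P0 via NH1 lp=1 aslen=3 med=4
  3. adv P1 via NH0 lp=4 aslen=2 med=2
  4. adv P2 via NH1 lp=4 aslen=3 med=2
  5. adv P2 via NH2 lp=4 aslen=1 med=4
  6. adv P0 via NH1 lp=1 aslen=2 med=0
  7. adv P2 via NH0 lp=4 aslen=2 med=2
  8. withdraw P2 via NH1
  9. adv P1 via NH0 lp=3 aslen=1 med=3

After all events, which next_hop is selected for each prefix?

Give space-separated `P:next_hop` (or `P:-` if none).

Answer: P0:NH1 P1:NH0 P2:NH2

Derivation:
Op 1: best P0=- P1=NH0 P2=-
Op 2: best P0=NH1 P1=NH0 P2=-
Op 3: best P0=NH1 P1=NH0 P2=-
Op 4: best P0=NH1 P1=NH0 P2=NH1
Op 5: best P0=NH1 P1=NH0 P2=NH2
Op 6: best P0=NH1 P1=NH0 P2=NH2
Op 7: best P0=NH1 P1=NH0 P2=NH2
Op 8: best P0=NH1 P1=NH0 P2=NH2
Op 9: best P0=NH1 P1=NH0 P2=NH2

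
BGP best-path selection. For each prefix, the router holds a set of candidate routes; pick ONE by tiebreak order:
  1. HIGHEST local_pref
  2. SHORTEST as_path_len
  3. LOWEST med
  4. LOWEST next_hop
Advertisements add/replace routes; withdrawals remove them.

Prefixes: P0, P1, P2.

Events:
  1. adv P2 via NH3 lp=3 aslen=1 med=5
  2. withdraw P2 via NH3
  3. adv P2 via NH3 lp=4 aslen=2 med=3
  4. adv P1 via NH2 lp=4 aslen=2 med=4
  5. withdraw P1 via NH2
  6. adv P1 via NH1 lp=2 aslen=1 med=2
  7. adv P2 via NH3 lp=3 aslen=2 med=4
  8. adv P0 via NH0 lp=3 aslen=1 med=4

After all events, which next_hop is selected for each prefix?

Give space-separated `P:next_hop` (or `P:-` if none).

Op 1: best P0=- P1=- P2=NH3
Op 2: best P0=- P1=- P2=-
Op 3: best P0=- P1=- P2=NH3
Op 4: best P0=- P1=NH2 P2=NH3
Op 5: best P0=- P1=- P2=NH3
Op 6: best P0=- P1=NH1 P2=NH3
Op 7: best P0=- P1=NH1 P2=NH3
Op 8: best P0=NH0 P1=NH1 P2=NH3

Answer: P0:NH0 P1:NH1 P2:NH3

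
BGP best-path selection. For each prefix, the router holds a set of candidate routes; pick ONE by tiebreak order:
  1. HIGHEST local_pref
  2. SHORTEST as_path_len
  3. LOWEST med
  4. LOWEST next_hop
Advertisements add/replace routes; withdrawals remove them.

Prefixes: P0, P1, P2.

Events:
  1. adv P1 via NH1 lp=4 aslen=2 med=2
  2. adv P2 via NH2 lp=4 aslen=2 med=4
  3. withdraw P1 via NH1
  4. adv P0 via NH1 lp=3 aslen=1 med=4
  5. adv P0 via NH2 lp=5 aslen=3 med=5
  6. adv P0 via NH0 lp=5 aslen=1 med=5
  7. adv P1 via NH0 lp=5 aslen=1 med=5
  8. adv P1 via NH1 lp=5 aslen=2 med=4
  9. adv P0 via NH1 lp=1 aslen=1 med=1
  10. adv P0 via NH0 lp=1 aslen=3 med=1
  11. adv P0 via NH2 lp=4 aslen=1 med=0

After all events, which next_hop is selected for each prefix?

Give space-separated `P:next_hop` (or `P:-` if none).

Op 1: best P0=- P1=NH1 P2=-
Op 2: best P0=- P1=NH1 P2=NH2
Op 3: best P0=- P1=- P2=NH2
Op 4: best P0=NH1 P1=- P2=NH2
Op 5: best P0=NH2 P1=- P2=NH2
Op 6: best P0=NH0 P1=- P2=NH2
Op 7: best P0=NH0 P1=NH0 P2=NH2
Op 8: best P0=NH0 P1=NH0 P2=NH2
Op 9: best P0=NH0 P1=NH0 P2=NH2
Op 10: best P0=NH2 P1=NH0 P2=NH2
Op 11: best P0=NH2 P1=NH0 P2=NH2

Answer: P0:NH2 P1:NH0 P2:NH2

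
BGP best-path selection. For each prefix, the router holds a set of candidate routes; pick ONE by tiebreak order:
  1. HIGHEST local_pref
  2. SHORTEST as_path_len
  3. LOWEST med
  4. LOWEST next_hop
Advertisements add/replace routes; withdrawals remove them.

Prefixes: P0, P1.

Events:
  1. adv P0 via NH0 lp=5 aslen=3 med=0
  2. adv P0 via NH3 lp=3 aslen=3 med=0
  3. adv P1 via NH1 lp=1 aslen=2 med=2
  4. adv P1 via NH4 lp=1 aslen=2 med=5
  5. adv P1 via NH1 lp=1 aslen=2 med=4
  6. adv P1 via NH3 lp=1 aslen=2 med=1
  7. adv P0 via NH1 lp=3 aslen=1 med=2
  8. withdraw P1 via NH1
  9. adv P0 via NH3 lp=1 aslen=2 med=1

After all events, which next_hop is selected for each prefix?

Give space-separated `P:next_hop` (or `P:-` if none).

Answer: P0:NH0 P1:NH3

Derivation:
Op 1: best P0=NH0 P1=-
Op 2: best P0=NH0 P1=-
Op 3: best P0=NH0 P1=NH1
Op 4: best P0=NH0 P1=NH1
Op 5: best P0=NH0 P1=NH1
Op 6: best P0=NH0 P1=NH3
Op 7: best P0=NH0 P1=NH3
Op 8: best P0=NH0 P1=NH3
Op 9: best P0=NH0 P1=NH3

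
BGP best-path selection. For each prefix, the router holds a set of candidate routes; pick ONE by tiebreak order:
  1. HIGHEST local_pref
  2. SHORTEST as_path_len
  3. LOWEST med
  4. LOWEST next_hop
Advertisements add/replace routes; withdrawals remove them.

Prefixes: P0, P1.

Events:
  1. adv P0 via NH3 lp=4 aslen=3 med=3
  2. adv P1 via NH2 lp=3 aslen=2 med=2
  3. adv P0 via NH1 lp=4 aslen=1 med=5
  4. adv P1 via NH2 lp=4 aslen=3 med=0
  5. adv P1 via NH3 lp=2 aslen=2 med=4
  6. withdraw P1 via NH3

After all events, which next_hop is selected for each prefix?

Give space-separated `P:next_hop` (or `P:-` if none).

Answer: P0:NH1 P1:NH2

Derivation:
Op 1: best P0=NH3 P1=-
Op 2: best P0=NH3 P1=NH2
Op 3: best P0=NH1 P1=NH2
Op 4: best P0=NH1 P1=NH2
Op 5: best P0=NH1 P1=NH2
Op 6: best P0=NH1 P1=NH2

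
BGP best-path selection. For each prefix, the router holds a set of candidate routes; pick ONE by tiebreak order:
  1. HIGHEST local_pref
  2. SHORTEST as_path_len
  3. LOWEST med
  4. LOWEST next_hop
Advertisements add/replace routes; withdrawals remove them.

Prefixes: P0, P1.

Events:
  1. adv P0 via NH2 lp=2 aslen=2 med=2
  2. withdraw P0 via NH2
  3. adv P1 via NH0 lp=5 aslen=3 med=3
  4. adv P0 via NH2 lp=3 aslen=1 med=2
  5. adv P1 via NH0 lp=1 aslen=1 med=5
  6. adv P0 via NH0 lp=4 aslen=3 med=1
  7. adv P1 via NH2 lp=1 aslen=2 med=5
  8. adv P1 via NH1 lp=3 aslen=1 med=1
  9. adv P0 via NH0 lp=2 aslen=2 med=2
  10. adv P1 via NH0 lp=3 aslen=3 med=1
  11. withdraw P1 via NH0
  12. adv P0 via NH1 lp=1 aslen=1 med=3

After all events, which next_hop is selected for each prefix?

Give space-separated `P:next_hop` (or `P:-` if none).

Answer: P0:NH2 P1:NH1

Derivation:
Op 1: best P0=NH2 P1=-
Op 2: best P0=- P1=-
Op 3: best P0=- P1=NH0
Op 4: best P0=NH2 P1=NH0
Op 5: best P0=NH2 P1=NH0
Op 6: best P0=NH0 P1=NH0
Op 7: best P0=NH0 P1=NH0
Op 8: best P0=NH0 P1=NH1
Op 9: best P0=NH2 P1=NH1
Op 10: best P0=NH2 P1=NH1
Op 11: best P0=NH2 P1=NH1
Op 12: best P0=NH2 P1=NH1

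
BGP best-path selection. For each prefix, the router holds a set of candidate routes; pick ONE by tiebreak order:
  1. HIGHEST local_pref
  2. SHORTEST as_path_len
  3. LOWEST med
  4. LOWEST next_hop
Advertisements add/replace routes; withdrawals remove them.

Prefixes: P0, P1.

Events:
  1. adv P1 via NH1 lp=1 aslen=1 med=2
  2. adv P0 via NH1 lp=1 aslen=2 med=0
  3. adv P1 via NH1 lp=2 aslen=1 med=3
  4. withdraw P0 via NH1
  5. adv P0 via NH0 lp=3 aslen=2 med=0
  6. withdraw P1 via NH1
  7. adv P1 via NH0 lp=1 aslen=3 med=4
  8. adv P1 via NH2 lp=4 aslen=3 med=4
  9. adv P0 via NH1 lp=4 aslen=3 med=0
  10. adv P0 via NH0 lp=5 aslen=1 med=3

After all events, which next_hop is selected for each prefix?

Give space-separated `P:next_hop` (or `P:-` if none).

Answer: P0:NH0 P1:NH2

Derivation:
Op 1: best P0=- P1=NH1
Op 2: best P0=NH1 P1=NH1
Op 3: best P0=NH1 P1=NH1
Op 4: best P0=- P1=NH1
Op 5: best P0=NH0 P1=NH1
Op 6: best P0=NH0 P1=-
Op 7: best P0=NH0 P1=NH0
Op 8: best P0=NH0 P1=NH2
Op 9: best P0=NH1 P1=NH2
Op 10: best P0=NH0 P1=NH2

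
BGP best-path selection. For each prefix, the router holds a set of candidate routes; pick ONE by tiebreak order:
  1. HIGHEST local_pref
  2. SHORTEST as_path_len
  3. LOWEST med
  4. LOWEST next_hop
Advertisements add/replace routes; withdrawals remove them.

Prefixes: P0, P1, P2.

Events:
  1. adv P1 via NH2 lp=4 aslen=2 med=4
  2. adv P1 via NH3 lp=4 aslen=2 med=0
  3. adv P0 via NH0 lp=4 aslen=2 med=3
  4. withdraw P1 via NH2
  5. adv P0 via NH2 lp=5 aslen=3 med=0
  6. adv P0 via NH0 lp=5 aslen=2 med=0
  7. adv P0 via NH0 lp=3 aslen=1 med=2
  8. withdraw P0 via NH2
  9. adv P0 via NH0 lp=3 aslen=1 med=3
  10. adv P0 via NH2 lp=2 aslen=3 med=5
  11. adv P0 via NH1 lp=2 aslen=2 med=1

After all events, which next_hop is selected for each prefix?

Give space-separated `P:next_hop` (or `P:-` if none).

Answer: P0:NH0 P1:NH3 P2:-

Derivation:
Op 1: best P0=- P1=NH2 P2=-
Op 2: best P0=- P1=NH3 P2=-
Op 3: best P0=NH0 P1=NH3 P2=-
Op 4: best P0=NH0 P1=NH3 P2=-
Op 5: best P0=NH2 P1=NH3 P2=-
Op 6: best P0=NH0 P1=NH3 P2=-
Op 7: best P0=NH2 P1=NH3 P2=-
Op 8: best P0=NH0 P1=NH3 P2=-
Op 9: best P0=NH0 P1=NH3 P2=-
Op 10: best P0=NH0 P1=NH3 P2=-
Op 11: best P0=NH0 P1=NH3 P2=-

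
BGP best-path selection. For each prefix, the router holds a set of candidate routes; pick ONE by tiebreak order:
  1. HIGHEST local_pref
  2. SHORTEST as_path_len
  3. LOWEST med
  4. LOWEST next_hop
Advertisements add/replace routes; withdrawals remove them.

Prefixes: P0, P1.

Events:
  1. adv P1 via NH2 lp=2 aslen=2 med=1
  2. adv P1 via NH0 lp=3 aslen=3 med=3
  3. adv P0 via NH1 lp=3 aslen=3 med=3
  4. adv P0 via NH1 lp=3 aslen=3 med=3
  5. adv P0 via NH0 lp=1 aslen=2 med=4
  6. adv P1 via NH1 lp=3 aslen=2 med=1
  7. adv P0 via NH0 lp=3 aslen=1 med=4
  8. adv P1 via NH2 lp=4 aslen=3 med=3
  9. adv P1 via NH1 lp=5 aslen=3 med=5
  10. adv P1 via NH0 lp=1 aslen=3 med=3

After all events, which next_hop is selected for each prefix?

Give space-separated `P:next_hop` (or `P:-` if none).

Answer: P0:NH0 P1:NH1

Derivation:
Op 1: best P0=- P1=NH2
Op 2: best P0=- P1=NH0
Op 3: best P0=NH1 P1=NH0
Op 4: best P0=NH1 P1=NH0
Op 5: best P0=NH1 P1=NH0
Op 6: best P0=NH1 P1=NH1
Op 7: best P0=NH0 P1=NH1
Op 8: best P0=NH0 P1=NH2
Op 9: best P0=NH0 P1=NH1
Op 10: best P0=NH0 P1=NH1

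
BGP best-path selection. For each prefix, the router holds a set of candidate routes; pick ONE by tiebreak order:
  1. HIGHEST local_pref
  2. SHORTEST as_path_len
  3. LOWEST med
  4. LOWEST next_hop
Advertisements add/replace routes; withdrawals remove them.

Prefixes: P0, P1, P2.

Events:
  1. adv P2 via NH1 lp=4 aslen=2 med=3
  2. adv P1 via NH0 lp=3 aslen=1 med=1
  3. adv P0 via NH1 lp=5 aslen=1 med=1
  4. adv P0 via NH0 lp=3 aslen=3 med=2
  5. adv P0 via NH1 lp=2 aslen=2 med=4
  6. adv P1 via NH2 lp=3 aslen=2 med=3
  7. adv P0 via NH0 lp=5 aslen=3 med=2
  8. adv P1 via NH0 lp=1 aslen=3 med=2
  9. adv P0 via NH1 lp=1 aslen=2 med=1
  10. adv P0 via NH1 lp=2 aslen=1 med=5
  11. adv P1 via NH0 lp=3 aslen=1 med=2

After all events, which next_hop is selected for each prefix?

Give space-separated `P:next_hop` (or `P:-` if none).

Op 1: best P0=- P1=- P2=NH1
Op 2: best P0=- P1=NH0 P2=NH1
Op 3: best P0=NH1 P1=NH0 P2=NH1
Op 4: best P0=NH1 P1=NH0 P2=NH1
Op 5: best P0=NH0 P1=NH0 P2=NH1
Op 6: best P0=NH0 P1=NH0 P2=NH1
Op 7: best P0=NH0 P1=NH0 P2=NH1
Op 8: best P0=NH0 P1=NH2 P2=NH1
Op 9: best P0=NH0 P1=NH2 P2=NH1
Op 10: best P0=NH0 P1=NH2 P2=NH1
Op 11: best P0=NH0 P1=NH0 P2=NH1

Answer: P0:NH0 P1:NH0 P2:NH1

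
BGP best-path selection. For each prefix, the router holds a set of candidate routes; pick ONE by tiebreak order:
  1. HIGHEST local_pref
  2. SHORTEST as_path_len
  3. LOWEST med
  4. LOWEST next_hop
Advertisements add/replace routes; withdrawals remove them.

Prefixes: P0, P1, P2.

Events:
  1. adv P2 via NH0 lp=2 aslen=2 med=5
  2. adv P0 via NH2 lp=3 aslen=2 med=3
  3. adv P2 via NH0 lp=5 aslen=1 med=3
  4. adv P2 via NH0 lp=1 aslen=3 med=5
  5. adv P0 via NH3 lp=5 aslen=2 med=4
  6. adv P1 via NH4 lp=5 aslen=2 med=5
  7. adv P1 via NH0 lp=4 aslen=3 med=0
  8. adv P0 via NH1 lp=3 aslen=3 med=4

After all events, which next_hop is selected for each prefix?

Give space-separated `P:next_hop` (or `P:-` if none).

Op 1: best P0=- P1=- P2=NH0
Op 2: best P0=NH2 P1=- P2=NH0
Op 3: best P0=NH2 P1=- P2=NH0
Op 4: best P0=NH2 P1=- P2=NH0
Op 5: best P0=NH3 P1=- P2=NH0
Op 6: best P0=NH3 P1=NH4 P2=NH0
Op 7: best P0=NH3 P1=NH4 P2=NH0
Op 8: best P0=NH3 P1=NH4 P2=NH0

Answer: P0:NH3 P1:NH4 P2:NH0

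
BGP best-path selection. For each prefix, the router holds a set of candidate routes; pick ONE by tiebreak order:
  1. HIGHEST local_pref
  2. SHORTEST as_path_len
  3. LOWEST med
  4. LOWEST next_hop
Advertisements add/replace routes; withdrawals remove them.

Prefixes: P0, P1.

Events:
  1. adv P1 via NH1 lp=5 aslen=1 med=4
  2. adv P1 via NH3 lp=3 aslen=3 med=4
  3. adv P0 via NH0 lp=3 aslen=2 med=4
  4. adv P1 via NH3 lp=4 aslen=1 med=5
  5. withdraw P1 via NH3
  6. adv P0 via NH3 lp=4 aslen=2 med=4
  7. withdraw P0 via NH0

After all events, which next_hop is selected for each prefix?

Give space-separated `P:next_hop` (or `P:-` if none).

Op 1: best P0=- P1=NH1
Op 2: best P0=- P1=NH1
Op 3: best P0=NH0 P1=NH1
Op 4: best P0=NH0 P1=NH1
Op 5: best P0=NH0 P1=NH1
Op 6: best P0=NH3 P1=NH1
Op 7: best P0=NH3 P1=NH1

Answer: P0:NH3 P1:NH1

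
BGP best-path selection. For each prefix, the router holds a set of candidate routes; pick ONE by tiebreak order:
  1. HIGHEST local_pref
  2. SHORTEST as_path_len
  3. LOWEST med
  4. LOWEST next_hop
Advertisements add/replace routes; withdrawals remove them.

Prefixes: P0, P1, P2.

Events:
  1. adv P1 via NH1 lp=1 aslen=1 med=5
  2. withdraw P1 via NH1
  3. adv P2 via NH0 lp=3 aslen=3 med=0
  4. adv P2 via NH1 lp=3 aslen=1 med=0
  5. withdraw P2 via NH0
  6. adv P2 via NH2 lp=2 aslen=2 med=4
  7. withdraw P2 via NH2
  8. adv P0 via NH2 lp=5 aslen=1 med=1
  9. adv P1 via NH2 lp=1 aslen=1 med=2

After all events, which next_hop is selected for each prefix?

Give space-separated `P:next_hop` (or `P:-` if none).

Answer: P0:NH2 P1:NH2 P2:NH1

Derivation:
Op 1: best P0=- P1=NH1 P2=-
Op 2: best P0=- P1=- P2=-
Op 3: best P0=- P1=- P2=NH0
Op 4: best P0=- P1=- P2=NH1
Op 5: best P0=- P1=- P2=NH1
Op 6: best P0=- P1=- P2=NH1
Op 7: best P0=- P1=- P2=NH1
Op 8: best P0=NH2 P1=- P2=NH1
Op 9: best P0=NH2 P1=NH2 P2=NH1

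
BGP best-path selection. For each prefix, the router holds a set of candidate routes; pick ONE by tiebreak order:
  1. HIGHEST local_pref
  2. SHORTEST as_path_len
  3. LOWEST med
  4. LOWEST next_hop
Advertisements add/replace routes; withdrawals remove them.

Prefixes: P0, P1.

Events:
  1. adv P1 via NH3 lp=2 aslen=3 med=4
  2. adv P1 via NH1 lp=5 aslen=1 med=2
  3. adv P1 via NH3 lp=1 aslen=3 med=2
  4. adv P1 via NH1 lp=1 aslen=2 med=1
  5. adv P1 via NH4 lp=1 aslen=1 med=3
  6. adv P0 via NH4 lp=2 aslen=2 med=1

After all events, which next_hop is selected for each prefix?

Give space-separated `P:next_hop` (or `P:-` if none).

Op 1: best P0=- P1=NH3
Op 2: best P0=- P1=NH1
Op 3: best P0=- P1=NH1
Op 4: best P0=- P1=NH1
Op 5: best P0=- P1=NH4
Op 6: best P0=NH4 P1=NH4

Answer: P0:NH4 P1:NH4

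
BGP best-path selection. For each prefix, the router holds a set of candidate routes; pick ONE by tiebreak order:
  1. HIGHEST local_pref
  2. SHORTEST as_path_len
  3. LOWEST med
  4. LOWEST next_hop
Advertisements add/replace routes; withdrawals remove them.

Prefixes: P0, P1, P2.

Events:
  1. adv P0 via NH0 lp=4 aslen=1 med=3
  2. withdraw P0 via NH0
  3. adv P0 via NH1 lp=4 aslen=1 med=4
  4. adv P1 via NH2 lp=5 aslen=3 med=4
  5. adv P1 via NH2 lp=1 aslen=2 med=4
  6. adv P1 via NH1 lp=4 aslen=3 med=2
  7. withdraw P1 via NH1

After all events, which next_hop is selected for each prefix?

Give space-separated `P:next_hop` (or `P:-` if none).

Answer: P0:NH1 P1:NH2 P2:-

Derivation:
Op 1: best P0=NH0 P1=- P2=-
Op 2: best P0=- P1=- P2=-
Op 3: best P0=NH1 P1=- P2=-
Op 4: best P0=NH1 P1=NH2 P2=-
Op 5: best P0=NH1 P1=NH2 P2=-
Op 6: best P0=NH1 P1=NH1 P2=-
Op 7: best P0=NH1 P1=NH2 P2=-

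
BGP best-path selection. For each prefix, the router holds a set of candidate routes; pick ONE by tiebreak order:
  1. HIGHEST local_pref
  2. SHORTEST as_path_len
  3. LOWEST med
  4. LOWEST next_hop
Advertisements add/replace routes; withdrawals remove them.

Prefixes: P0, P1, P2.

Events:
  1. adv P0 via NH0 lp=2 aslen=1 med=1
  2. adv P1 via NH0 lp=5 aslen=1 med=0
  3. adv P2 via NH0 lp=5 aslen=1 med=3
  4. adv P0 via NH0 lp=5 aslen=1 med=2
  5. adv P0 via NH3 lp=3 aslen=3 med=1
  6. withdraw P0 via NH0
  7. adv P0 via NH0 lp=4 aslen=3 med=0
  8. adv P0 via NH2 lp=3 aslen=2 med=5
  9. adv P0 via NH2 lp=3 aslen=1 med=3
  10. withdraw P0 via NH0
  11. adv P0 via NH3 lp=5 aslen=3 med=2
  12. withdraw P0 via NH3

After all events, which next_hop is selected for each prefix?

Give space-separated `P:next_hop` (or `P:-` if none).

Op 1: best P0=NH0 P1=- P2=-
Op 2: best P0=NH0 P1=NH0 P2=-
Op 3: best P0=NH0 P1=NH0 P2=NH0
Op 4: best P0=NH0 P1=NH0 P2=NH0
Op 5: best P0=NH0 P1=NH0 P2=NH0
Op 6: best P0=NH3 P1=NH0 P2=NH0
Op 7: best P0=NH0 P1=NH0 P2=NH0
Op 8: best P0=NH0 P1=NH0 P2=NH0
Op 9: best P0=NH0 P1=NH0 P2=NH0
Op 10: best P0=NH2 P1=NH0 P2=NH0
Op 11: best P0=NH3 P1=NH0 P2=NH0
Op 12: best P0=NH2 P1=NH0 P2=NH0

Answer: P0:NH2 P1:NH0 P2:NH0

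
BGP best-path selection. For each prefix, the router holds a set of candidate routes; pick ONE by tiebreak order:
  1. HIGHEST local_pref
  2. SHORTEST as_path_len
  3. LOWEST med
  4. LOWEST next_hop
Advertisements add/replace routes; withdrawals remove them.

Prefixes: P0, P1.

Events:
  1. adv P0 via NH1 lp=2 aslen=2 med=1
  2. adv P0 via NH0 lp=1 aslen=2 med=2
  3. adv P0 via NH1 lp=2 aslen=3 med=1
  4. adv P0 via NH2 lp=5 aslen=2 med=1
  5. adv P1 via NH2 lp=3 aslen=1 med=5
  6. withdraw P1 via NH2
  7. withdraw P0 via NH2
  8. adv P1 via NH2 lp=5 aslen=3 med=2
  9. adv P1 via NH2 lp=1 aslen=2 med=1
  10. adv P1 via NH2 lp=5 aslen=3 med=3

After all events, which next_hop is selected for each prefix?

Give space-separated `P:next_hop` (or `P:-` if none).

Answer: P0:NH1 P1:NH2

Derivation:
Op 1: best P0=NH1 P1=-
Op 2: best P0=NH1 P1=-
Op 3: best P0=NH1 P1=-
Op 4: best P0=NH2 P1=-
Op 5: best P0=NH2 P1=NH2
Op 6: best P0=NH2 P1=-
Op 7: best P0=NH1 P1=-
Op 8: best P0=NH1 P1=NH2
Op 9: best P0=NH1 P1=NH2
Op 10: best P0=NH1 P1=NH2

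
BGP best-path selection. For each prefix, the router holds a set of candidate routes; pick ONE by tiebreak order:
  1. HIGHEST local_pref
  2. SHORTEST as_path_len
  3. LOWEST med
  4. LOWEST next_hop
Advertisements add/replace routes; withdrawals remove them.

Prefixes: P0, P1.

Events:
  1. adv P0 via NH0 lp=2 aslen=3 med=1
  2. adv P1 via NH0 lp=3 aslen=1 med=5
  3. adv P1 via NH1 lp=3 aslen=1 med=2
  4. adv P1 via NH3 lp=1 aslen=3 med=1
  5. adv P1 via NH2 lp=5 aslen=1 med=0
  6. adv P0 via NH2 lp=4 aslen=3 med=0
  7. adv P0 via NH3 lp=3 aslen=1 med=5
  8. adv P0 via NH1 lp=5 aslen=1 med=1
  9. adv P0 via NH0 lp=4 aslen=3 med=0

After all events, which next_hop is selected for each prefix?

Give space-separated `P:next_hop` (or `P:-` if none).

Op 1: best P0=NH0 P1=-
Op 2: best P0=NH0 P1=NH0
Op 3: best P0=NH0 P1=NH1
Op 4: best P0=NH0 P1=NH1
Op 5: best P0=NH0 P1=NH2
Op 6: best P0=NH2 P1=NH2
Op 7: best P0=NH2 P1=NH2
Op 8: best P0=NH1 P1=NH2
Op 9: best P0=NH1 P1=NH2

Answer: P0:NH1 P1:NH2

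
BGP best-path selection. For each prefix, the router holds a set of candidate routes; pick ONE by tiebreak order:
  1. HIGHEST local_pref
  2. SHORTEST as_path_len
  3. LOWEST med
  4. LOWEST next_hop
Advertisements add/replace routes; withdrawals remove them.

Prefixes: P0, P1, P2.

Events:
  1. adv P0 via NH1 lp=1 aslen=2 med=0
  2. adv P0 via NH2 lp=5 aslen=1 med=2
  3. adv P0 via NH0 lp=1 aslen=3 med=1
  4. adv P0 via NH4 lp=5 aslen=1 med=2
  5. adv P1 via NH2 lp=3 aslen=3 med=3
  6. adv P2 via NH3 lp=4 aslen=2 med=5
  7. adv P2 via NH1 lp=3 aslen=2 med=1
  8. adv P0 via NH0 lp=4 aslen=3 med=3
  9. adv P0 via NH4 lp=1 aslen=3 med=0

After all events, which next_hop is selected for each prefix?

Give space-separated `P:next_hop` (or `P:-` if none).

Answer: P0:NH2 P1:NH2 P2:NH3

Derivation:
Op 1: best P0=NH1 P1=- P2=-
Op 2: best P0=NH2 P1=- P2=-
Op 3: best P0=NH2 P1=- P2=-
Op 4: best P0=NH2 P1=- P2=-
Op 5: best P0=NH2 P1=NH2 P2=-
Op 6: best P0=NH2 P1=NH2 P2=NH3
Op 7: best P0=NH2 P1=NH2 P2=NH3
Op 8: best P0=NH2 P1=NH2 P2=NH3
Op 9: best P0=NH2 P1=NH2 P2=NH3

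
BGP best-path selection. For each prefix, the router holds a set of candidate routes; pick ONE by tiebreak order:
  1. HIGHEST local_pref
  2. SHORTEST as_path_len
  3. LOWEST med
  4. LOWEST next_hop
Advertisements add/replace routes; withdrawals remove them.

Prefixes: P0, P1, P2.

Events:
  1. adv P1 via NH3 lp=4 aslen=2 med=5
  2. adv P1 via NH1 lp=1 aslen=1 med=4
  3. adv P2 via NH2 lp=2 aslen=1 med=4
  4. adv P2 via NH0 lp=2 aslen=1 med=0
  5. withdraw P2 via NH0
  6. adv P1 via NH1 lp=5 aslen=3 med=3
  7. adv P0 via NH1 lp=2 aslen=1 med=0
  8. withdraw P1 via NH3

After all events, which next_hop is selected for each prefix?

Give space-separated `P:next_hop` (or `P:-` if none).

Op 1: best P0=- P1=NH3 P2=-
Op 2: best P0=- P1=NH3 P2=-
Op 3: best P0=- P1=NH3 P2=NH2
Op 4: best P0=- P1=NH3 P2=NH0
Op 5: best P0=- P1=NH3 P2=NH2
Op 6: best P0=- P1=NH1 P2=NH2
Op 7: best P0=NH1 P1=NH1 P2=NH2
Op 8: best P0=NH1 P1=NH1 P2=NH2

Answer: P0:NH1 P1:NH1 P2:NH2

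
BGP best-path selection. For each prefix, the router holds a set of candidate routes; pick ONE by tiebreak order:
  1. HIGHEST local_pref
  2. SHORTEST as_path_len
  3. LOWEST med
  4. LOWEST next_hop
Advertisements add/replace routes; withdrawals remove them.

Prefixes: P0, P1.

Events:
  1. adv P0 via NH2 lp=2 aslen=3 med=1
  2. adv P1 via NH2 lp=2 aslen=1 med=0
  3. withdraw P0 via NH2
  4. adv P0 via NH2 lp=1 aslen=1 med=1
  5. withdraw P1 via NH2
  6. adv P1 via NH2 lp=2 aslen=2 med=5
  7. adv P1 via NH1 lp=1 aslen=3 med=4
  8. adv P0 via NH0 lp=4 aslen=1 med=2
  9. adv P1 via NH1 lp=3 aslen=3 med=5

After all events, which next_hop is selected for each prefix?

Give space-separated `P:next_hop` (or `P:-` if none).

Op 1: best P0=NH2 P1=-
Op 2: best P0=NH2 P1=NH2
Op 3: best P0=- P1=NH2
Op 4: best P0=NH2 P1=NH2
Op 5: best P0=NH2 P1=-
Op 6: best P0=NH2 P1=NH2
Op 7: best P0=NH2 P1=NH2
Op 8: best P0=NH0 P1=NH2
Op 9: best P0=NH0 P1=NH1

Answer: P0:NH0 P1:NH1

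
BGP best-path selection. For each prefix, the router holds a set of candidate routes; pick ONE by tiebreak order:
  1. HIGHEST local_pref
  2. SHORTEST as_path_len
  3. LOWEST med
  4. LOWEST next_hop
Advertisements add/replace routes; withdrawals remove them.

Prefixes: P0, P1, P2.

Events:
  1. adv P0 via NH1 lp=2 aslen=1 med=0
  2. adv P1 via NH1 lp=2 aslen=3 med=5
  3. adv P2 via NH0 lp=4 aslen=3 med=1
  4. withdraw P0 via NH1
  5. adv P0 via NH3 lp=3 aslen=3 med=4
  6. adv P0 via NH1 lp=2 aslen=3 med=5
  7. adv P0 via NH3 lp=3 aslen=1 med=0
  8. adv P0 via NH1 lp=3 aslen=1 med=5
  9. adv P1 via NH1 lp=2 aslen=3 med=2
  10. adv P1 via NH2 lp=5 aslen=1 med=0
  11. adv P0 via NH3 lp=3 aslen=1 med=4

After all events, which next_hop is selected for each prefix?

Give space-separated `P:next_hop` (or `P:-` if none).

Op 1: best P0=NH1 P1=- P2=-
Op 2: best P0=NH1 P1=NH1 P2=-
Op 3: best P0=NH1 P1=NH1 P2=NH0
Op 4: best P0=- P1=NH1 P2=NH0
Op 5: best P0=NH3 P1=NH1 P2=NH0
Op 6: best P0=NH3 P1=NH1 P2=NH0
Op 7: best P0=NH3 P1=NH1 P2=NH0
Op 8: best P0=NH3 P1=NH1 P2=NH0
Op 9: best P0=NH3 P1=NH1 P2=NH0
Op 10: best P0=NH3 P1=NH2 P2=NH0
Op 11: best P0=NH3 P1=NH2 P2=NH0

Answer: P0:NH3 P1:NH2 P2:NH0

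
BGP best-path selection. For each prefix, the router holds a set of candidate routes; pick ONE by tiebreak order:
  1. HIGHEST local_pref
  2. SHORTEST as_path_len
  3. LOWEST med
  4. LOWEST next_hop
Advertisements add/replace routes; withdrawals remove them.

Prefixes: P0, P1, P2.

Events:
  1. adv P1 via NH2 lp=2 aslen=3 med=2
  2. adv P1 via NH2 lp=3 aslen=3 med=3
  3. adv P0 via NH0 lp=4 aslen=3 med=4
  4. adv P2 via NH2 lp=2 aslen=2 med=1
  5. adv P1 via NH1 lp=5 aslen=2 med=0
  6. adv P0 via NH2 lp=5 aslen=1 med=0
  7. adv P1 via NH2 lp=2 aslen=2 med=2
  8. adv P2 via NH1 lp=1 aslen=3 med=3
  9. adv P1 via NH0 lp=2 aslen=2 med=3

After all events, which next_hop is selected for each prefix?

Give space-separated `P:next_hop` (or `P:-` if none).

Op 1: best P0=- P1=NH2 P2=-
Op 2: best P0=- P1=NH2 P2=-
Op 3: best P0=NH0 P1=NH2 P2=-
Op 4: best P0=NH0 P1=NH2 P2=NH2
Op 5: best P0=NH0 P1=NH1 P2=NH2
Op 6: best P0=NH2 P1=NH1 P2=NH2
Op 7: best P0=NH2 P1=NH1 P2=NH2
Op 8: best P0=NH2 P1=NH1 P2=NH2
Op 9: best P0=NH2 P1=NH1 P2=NH2

Answer: P0:NH2 P1:NH1 P2:NH2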